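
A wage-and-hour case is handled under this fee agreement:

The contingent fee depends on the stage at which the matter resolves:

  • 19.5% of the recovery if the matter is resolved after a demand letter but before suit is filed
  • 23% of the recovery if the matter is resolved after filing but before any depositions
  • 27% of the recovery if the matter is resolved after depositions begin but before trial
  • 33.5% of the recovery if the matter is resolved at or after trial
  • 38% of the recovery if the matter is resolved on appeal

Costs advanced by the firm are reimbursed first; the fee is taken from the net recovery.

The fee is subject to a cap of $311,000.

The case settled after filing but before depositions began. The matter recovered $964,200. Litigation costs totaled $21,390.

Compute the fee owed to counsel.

Fee base (net of costs): $964,200 − $21,390 = $942,810
The matter settled after filing but before depositions began, so the 23% rate applies.
$942,810 × 23% = $216,846.30
$216,846.30 is under the $311,000 cap.

$216,846.30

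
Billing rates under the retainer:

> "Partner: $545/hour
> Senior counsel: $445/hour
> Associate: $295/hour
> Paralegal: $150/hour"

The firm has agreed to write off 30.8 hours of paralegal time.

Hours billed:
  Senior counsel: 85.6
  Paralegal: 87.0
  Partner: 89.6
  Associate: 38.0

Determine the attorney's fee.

Partner: 89.6 × $545 = $48,832.00
Senior counsel: 85.6 × $445 = $38,092.00
Associate: 38.0 × $295 = $11,210.00
Paralegal: 87.0 × $150 = $13,050.00
Subtotal: $111,184.00
Write-off: 30.8 × $150 = $4,620.00
Total: $111,184.00 − $4,620.00 = $106,564.00

$106,564.00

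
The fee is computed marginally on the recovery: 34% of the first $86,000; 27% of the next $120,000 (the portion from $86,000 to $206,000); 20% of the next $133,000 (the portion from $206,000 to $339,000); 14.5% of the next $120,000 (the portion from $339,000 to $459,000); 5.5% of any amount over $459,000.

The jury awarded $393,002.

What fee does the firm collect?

$96,070.29

First $86,000 at 34% = $29,240.00
Next $120,000 at 27% = $32,400.00
Next $133,000 at 20% = $26,600.00
Remaining $54,002 at 14.5% = $7,830.29
Fee: $29,240.00 + $32,400.00 + $26,600.00 + $7,830.29 = $96,070.29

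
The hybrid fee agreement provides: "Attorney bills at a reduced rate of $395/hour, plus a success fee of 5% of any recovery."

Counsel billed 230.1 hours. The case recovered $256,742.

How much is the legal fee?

$103,726.60

Hourly: 230.1 × $395 = $90,889.50
Success fee: 5% of $256,742 = $12,837.10
Total: $90,889.50 + $12,837.10 = $103,726.60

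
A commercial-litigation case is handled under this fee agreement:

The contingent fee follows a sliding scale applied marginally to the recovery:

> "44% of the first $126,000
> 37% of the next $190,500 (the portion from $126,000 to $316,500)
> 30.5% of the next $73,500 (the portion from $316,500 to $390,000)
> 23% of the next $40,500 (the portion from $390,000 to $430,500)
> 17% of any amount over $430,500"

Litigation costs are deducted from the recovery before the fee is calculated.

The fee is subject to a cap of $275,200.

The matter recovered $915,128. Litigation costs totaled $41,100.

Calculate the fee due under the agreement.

$233,057.26

Fee base (net of costs): $915,128 − $41,100 = $874,028
First $126,000 at 44% = $55,440.00
Next $190,500 at 37% = $70,485.00
Next $73,500 at 30.5% = $22,417.50
Next $40,500 at 23% = $9,315.00
Remaining $443,528 at 17% = $75,399.76
Fee: $55,440.00 + $70,485.00 + $22,417.50 + $9,315.00 + $75,399.76 = $233,057.26
$233,057.26 is under the $275,200 cap.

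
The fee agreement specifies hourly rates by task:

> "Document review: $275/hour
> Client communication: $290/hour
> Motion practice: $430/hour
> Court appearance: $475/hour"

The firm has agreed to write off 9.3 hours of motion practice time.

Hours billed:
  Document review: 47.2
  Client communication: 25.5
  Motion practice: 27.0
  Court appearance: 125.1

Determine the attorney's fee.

$87,408.50

Document review: 47.2 × $275 = $12,980.00
Client communication: 25.5 × $290 = $7,395.00
Motion practice: 27.0 × $430 = $11,610.00
Court appearance: 125.1 × $475 = $59,422.50
Subtotal: $91,407.50
Write-off: 9.3 × $430 = $3,999.00
Total: $91,407.50 − $3,999.00 = $87,408.50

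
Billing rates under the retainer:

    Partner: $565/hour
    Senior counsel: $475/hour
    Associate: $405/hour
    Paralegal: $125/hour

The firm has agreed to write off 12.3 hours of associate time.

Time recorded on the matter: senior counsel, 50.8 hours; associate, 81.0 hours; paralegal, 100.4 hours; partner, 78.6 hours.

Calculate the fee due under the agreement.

$108,912.50

Partner: 78.6 × $565 = $44,409.00
Senior counsel: 50.8 × $475 = $24,130.00
Associate: 81.0 × $405 = $32,805.00
Paralegal: 100.4 × $125 = $12,550.00
Subtotal: $113,894.00
Write-off: 12.3 × $405 = $4,981.50
Total: $113,894.00 − $4,981.50 = $108,912.50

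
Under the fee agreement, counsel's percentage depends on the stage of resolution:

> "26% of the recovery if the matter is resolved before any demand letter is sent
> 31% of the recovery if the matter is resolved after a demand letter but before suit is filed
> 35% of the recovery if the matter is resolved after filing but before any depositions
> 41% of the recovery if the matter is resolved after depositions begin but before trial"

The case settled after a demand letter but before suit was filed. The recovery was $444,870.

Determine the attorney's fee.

$137,909.70

The matter settled after a demand letter but before suit was filed, so the 31% rate applies.
$444,870 × 31% = $137,909.70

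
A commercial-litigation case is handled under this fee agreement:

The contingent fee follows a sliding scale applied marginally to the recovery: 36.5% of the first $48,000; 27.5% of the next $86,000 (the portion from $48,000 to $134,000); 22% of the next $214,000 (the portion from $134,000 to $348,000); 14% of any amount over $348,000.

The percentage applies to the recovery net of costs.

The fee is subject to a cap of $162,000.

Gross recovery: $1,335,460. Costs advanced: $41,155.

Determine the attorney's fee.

$162,000.00

Fee base (net of costs): $1,335,460 − $41,155 = $1,294,305
First $48,000 at 36.5% = $17,520.00
Next $86,000 at 27.5% = $23,650.00
Next $214,000 at 22% = $47,080.00
Remaining $946,305 at 14% = $132,482.70
Fee: $17,520.00 + $23,650.00 + $47,080.00 + $132,482.70 = $220,732.70
$220,732.70 exceeds the $162,000 cap, so the fee is capped at $162,000.00.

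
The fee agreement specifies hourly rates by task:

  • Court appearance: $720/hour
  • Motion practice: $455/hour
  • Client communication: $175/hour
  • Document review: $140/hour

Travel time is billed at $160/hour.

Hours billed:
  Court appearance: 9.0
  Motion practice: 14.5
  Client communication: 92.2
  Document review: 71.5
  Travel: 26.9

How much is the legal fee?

$43,526.50

Court appearance: 9.0 × $720 = $6,480.00
Motion practice: 14.5 × $455 = $6,597.50
Client communication: 92.2 × $175 = $16,135.00
Document review: 71.5 × $140 = $10,010.00
Subtotal: $6,480.00 + $6,597.50 + $16,135.00 + $10,010.00 = $39,222.50
Travel: 26.9 × $160 = $4,304.00
Total: $39,222.50 + $4,304.00 = $43,526.50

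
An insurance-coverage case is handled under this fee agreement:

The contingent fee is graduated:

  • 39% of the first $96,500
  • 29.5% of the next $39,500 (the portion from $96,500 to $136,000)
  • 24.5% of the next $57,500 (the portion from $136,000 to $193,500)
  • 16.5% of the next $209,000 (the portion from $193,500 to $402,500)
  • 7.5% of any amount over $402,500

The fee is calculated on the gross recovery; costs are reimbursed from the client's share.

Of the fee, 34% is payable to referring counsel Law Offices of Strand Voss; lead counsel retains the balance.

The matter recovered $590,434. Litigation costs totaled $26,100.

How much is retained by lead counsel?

$73,890.33

Fee base is the gross recovery, $590,434; costs are reimbursed separately.
First $96,500 at 39% = $37,635.00
Next $39,500 at 29.5% = $11,652.50
Next $57,500 at 24.5% = $14,087.50
Next $209,000 at 16.5% = $34,485.00
Remaining $187,934 at 7.5% = $14,095.05
Fee: $37,635.00 + $11,652.50 + $14,087.50 + $34,485.00 + $14,095.05 = $111,955.05
Referral share: 34% of $111,955.05 = $38,064.72; lead counsel retains $111,955.05 − $38,064.72 = $73,890.33.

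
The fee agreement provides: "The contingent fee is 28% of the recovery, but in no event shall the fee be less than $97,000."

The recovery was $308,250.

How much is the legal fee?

$97,000.00

28% of $308,250 = $86,310.00
That is below the $97,000 minimum, so the minimum applies.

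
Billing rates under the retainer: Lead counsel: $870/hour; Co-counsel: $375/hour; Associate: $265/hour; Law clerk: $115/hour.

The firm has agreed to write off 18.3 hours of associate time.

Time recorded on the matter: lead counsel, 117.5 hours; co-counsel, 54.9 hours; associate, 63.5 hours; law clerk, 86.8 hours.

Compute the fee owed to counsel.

Lead counsel: 117.5 × $870 = $102,225.00
Co-counsel: 54.9 × $375 = $20,587.50
Associate: 63.5 × $265 = $16,827.50
Law clerk: 86.8 × $115 = $9,982.00
Subtotal: $149,622.00
Write-off: 18.3 × $265 = $4,849.50
Total: $149,622.00 − $4,849.50 = $144,772.50

$144,772.50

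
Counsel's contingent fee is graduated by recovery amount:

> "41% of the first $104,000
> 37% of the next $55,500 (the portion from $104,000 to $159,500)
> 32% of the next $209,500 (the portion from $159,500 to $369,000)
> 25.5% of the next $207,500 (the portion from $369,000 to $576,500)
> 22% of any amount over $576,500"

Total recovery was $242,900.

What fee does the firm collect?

First $104,000 at 41% = $42,640.00
Next $55,500 at 37% = $20,535.00
Remaining $83,400 at 32% = $26,688.00
Fee: $42,640.00 + $20,535.00 + $26,688.00 = $89,863.00

$89,863.00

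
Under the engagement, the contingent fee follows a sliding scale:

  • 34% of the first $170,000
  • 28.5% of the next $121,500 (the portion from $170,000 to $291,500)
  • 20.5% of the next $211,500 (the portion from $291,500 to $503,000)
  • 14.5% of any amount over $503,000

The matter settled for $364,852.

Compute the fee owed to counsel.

First $170,000 at 34% = $57,800.00
Next $121,500 at 28.5% = $34,627.50
Remaining $73,352 at 20.5% = $15,037.16
Fee: $57,800.00 + $34,627.50 + $15,037.16 = $107,464.66

$107,464.66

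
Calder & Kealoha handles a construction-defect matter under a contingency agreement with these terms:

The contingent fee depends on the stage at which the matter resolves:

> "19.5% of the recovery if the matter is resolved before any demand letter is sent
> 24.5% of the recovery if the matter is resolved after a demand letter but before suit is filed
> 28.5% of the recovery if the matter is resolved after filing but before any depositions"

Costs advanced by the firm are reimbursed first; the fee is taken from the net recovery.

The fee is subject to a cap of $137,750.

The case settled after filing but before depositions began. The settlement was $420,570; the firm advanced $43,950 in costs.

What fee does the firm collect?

$107,336.70

Fee base (net of costs): $420,570 − $43,950 = $376,620
The matter settled after filing but before depositions began, so the 28.5% rate applies.
$376,620 × 28.5% = $107,336.70
$107,336.70 is under the $137,750 cap.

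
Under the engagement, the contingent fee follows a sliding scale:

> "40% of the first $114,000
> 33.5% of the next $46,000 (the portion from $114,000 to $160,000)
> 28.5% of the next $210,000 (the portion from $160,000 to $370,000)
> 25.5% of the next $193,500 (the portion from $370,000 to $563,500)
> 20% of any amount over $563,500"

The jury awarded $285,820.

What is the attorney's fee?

$96,868.70

First $114,000 at 40% = $45,600.00
Next $46,000 at 33.5% = $15,410.00
Remaining $125,820 at 28.5% = $35,858.70
Fee: $45,600.00 + $15,410.00 + $35,858.70 = $96,868.70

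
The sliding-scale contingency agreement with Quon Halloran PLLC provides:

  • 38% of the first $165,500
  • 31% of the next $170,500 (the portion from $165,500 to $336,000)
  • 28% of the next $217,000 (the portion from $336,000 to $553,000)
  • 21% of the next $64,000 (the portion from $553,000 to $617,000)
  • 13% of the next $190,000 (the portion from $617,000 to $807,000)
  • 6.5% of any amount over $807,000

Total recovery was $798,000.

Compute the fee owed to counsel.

First $165,500 at 38% = $62,890.00
Next $170,500 at 31% = $52,855.00
Next $217,000 at 28% = $60,760.00
Next $64,000 at 21% = $13,440.00
Remaining $181,000 at 13% = $23,530.00
Fee: $62,890.00 + $52,855.00 + $60,760.00 + $13,440.00 + $23,530.00 = $213,475.00

$213,475.00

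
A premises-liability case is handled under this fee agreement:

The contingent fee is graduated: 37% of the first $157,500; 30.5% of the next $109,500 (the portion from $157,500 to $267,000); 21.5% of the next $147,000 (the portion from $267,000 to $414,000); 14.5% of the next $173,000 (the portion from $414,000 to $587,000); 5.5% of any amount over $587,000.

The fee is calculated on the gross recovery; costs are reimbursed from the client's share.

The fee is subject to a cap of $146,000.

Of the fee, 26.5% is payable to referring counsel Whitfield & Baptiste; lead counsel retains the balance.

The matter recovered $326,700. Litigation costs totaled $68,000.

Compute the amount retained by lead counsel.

$76,813.38

Fee base is the gross recovery, $326,700; costs are reimbursed separately.
First $157,500 at 37% = $58,275.00
Next $109,500 at 30.5% = $33,397.50
Remaining $59,700 at 21.5% = $12,835.50
Fee: $58,275.00 + $33,397.50 + $12,835.50 = $104,508.00
$104,508.00 is under the $146,000 cap.
Referral share: 26.5% of $104,508.00 = $27,694.62; lead counsel retains $104,508.00 − $27,694.62 = $76,813.38.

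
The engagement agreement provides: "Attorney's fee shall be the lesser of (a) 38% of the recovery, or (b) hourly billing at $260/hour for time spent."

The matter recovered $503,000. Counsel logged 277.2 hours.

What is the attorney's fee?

$72,072.00

(a) 38% of $503,000 = $191,140.00
(b) 277.2 × $260 = $72,072.00
The lesser is (b): $72,072.00.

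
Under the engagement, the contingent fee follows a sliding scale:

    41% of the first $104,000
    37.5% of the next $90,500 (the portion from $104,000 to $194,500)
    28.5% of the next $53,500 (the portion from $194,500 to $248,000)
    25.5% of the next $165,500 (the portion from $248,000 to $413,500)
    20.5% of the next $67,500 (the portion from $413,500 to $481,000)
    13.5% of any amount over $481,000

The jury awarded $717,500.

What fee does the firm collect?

$179,792.50

First $104,000 at 41% = $42,640.00
Next $90,500 at 37.5% = $33,937.50
Next $53,500 at 28.5% = $15,247.50
Next $165,500 at 25.5% = $42,202.50
Next $67,500 at 20.5% = $13,837.50
Remaining $236,500 at 13.5% = $31,927.50
Fee: $42,640.00 + $33,937.50 + $15,247.50 + $42,202.50 + $13,837.50 + $31,927.50 = $179,792.50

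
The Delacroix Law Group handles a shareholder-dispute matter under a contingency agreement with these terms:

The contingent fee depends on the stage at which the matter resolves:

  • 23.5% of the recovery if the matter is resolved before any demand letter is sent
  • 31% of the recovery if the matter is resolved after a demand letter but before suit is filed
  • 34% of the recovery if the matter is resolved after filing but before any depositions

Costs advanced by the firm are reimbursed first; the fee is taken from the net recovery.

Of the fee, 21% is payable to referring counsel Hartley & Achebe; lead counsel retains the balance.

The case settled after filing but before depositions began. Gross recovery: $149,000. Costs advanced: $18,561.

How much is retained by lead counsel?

Fee base (net of costs): $149,000 − $18,561 = $130,439
The matter settled after filing but before depositions began, so the 34% rate applies.
$130,439 × 34% = $44,349.26
Referral share: 21% of $44,349.26 = $9,313.34; lead counsel retains $44,349.26 − $9,313.34 = $35,035.92.

$35,035.92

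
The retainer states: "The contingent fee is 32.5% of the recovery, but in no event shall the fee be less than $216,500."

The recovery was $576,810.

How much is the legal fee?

$216,500.00

32.5% of $576,810 = $187,463.25
That is below the $216,500 minimum, so the minimum applies.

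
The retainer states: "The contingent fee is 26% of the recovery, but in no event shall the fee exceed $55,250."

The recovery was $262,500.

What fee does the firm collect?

26% of $262,500 = $68,250.00
That exceeds the $55,250 cap, so the fee is capped at $55,250.

$55,250.00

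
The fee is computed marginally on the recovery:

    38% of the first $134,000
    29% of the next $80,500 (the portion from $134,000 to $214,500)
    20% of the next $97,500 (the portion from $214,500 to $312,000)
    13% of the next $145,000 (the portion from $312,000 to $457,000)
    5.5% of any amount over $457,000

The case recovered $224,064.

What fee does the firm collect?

$76,177.80

First $134,000 at 38% = $50,920.00
Next $80,500 at 29% = $23,345.00
Remaining $9,564 at 20% = $1,912.80
Fee: $50,920.00 + $23,345.00 + $1,912.80 = $76,177.80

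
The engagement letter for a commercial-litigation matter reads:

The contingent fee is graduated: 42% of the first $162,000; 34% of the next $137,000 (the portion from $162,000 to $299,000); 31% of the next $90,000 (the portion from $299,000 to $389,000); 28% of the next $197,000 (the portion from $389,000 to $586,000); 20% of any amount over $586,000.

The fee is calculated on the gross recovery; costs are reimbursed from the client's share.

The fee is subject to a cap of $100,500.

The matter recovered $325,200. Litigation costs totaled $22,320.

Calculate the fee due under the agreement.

$100,500.00

Fee base is the gross recovery, $325,200; costs are reimbursed separately.
First $162,000 at 42% = $68,040.00
Next $137,000 at 34% = $46,580.00
Remaining $26,200 at 31% = $8,122.00
Fee: $68,040.00 + $46,580.00 + $8,122.00 = $122,742.00
$122,742.00 exceeds the $100,500 cap, so the fee is capped at $100,500.00.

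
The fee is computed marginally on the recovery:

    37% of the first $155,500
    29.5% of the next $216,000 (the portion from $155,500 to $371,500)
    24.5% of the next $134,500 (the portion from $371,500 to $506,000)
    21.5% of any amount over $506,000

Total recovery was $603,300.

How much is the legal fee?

First $155,500 at 37% = $57,535.00
Next $216,000 at 29.5% = $63,720.00
Next $134,500 at 24.5% = $32,952.50
Remaining $97,300 at 21.5% = $20,919.50
Fee: $57,535.00 + $63,720.00 + $32,952.50 + $20,919.50 = $175,127.00

$175,127.00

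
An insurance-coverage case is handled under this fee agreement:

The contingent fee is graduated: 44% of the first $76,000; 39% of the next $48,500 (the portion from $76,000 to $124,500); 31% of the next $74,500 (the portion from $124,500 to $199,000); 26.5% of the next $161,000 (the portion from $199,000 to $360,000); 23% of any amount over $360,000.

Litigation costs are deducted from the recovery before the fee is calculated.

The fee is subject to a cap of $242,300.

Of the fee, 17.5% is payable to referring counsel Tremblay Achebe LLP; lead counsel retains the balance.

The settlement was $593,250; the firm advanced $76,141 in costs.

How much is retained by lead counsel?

$127,256.31

Fee base (net of costs): $593,250 − $76,141 = $517,109
First $76,000 at 44% = $33,440.00
Next $48,500 at 39% = $18,915.00
Next $74,500 at 31% = $23,095.00
Next $161,000 at 26.5% = $42,665.00
Remaining $157,109 at 23% = $36,135.07
Fee: $33,440.00 + $18,915.00 + $23,095.00 + $42,665.00 + $36,135.07 = $154,250.07
$154,250.07 is under the $242,300 cap.
Referral share: 17.5% of $154,250.07 = $26,993.76; lead counsel retains $154,250.07 − $26,993.76 = $127,256.31.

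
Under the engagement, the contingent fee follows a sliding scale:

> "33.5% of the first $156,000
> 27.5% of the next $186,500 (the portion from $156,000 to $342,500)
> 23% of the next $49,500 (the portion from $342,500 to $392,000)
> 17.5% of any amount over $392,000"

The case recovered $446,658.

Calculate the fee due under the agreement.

First $156,000 at 33.5% = $52,260.00
Next $186,500 at 27.5% = $51,287.50
Next $49,500 at 23% = $11,385.00
Remaining $54,658 at 17.5% = $9,565.15
Fee: $52,260.00 + $51,287.50 + $11,385.00 + $9,565.15 = $124,497.65

$124,497.65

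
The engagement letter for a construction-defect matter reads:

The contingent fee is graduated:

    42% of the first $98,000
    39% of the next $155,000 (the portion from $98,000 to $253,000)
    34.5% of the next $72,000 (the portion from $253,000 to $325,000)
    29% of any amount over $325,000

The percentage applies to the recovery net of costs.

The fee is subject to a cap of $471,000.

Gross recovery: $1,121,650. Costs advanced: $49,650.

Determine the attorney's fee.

Fee base (net of costs): $1,121,650 − $49,650 = $1,072,000
First $98,000 at 42% = $41,160.00
Next $155,000 at 39% = $60,450.00
Next $72,000 at 34.5% = $24,840.00
Remaining $747,000 at 29% = $216,630.00
Fee: $41,160.00 + $60,450.00 + $24,840.00 + $216,630.00 = $343,080.00
$343,080.00 is under the $471,000 cap.

$343,080.00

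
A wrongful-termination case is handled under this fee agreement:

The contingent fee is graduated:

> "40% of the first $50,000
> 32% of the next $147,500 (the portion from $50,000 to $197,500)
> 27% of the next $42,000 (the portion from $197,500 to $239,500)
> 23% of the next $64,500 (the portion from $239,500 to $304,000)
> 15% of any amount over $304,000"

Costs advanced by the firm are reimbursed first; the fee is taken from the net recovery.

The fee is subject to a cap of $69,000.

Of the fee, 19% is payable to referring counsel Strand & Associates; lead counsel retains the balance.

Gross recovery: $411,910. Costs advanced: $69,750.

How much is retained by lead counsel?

$55,890.00

Fee base (net of costs): $411,910 − $69,750 = $342,160
First $50,000 at 40% = $20,000.00
Next $147,500 at 32% = $47,200.00
Next $42,000 at 27% = $11,340.00
Next $64,500 at 23% = $14,835.00
Remaining $38,160 at 15% = $5,724.00
Fee: $20,000.00 + $47,200.00 + $11,340.00 + $14,835.00 + $5,724.00 = $99,099.00
$99,099.00 exceeds the $69,000 cap, so the fee is capped at $69,000.00.
Referral share: 19% of $69,000.00 = $13,110.00; lead counsel retains $69,000.00 − $13,110.00 = $55,890.00.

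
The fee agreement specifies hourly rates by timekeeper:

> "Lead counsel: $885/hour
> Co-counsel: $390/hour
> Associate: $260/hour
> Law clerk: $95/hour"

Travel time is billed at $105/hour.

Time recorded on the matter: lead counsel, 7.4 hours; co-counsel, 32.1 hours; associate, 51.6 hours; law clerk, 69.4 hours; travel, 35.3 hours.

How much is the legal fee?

Lead counsel: 7.4 × $885 = $6,549.00
Co-counsel: 32.1 × $390 = $12,519.00
Associate: 51.6 × $260 = $13,416.00
Law clerk: 69.4 × $95 = $6,593.00
Subtotal: $6,549.00 + $12,519.00 + $13,416.00 + $6,593.00 = $39,077.00
Travel: 35.3 × $105 = $3,706.50
Total: $39,077.00 + $3,706.50 = $42,783.50

$42,783.50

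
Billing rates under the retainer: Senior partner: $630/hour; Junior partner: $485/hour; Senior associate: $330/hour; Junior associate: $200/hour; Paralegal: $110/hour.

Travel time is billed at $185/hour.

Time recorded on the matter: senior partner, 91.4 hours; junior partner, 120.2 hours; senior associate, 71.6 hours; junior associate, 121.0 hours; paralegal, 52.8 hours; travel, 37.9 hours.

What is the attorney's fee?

$176,526.50

Senior partner: 91.4 × $630 = $57,582.00
Junior partner: 120.2 × $485 = $58,297.00
Senior associate: 71.6 × $330 = $23,628.00
Junior associate: 121.0 × $200 = $24,200.00
Paralegal: 52.8 × $110 = $5,808.00
Subtotal: $57,582.00 + $58,297.00 + $23,628.00 + $24,200.00 + $5,808.00 = $169,515.00
Travel: 37.9 × $185 = $7,011.50
Total: $169,515.00 + $7,011.50 = $176,526.50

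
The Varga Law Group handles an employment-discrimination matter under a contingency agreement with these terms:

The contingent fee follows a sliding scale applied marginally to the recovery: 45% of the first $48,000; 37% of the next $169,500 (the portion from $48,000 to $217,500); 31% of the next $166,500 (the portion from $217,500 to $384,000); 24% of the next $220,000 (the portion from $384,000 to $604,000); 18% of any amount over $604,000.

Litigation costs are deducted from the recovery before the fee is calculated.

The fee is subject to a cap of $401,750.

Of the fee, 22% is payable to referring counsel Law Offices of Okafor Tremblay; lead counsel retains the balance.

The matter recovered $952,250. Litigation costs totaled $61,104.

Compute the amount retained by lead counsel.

$187,524.70

Fee base (net of costs): $952,250 − $61,104 = $891,146
First $48,000 at 45% = $21,600.00
Next $169,500 at 37% = $62,715.00
Next $166,500 at 31% = $51,615.00
Next $220,000 at 24% = $52,800.00
Remaining $287,146 at 18% = $51,686.28
Fee: $21,600.00 + $62,715.00 + $51,615.00 + $52,800.00 + $51,686.28 = $240,416.28
$240,416.28 is under the $401,750 cap.
Referral share: 22% of $240,416.28 = $52,891.58; lead counsel retains $240,416.28 − $52,891.58 = $187,524.70.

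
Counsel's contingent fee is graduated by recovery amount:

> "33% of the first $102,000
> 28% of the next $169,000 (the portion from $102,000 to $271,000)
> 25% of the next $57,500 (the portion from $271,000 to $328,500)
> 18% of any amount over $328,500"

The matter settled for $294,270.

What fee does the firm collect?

$86,797.50

First $102,000 at 33% = $33,660.00
Next $169,000 at 28% = $47,320.00
Remaining $23,270 at 25% = $5,817.50
Fee: $33,660.00 + $47,320.00 + $5,817.50 = $86,797.50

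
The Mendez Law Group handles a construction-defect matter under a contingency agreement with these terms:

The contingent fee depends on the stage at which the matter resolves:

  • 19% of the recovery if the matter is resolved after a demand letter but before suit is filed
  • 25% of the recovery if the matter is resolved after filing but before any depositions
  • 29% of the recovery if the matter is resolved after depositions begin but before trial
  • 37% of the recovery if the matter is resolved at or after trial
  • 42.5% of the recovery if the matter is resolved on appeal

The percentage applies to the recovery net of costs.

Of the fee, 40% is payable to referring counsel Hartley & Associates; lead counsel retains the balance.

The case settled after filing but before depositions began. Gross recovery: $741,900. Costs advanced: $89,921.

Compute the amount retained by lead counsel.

$97,796.85

Fee base (net of costs): $741,900 − $89,921 = $651,979
The matter settled after filing but before depositions began, so the 25% rate applies.
$651,979 × 25% = $162,994.75
Referral share: 40% of $162,994.75 = $65,197.90; lead counsel retains $162,994.75 − $65,197.90 = $97,796.85.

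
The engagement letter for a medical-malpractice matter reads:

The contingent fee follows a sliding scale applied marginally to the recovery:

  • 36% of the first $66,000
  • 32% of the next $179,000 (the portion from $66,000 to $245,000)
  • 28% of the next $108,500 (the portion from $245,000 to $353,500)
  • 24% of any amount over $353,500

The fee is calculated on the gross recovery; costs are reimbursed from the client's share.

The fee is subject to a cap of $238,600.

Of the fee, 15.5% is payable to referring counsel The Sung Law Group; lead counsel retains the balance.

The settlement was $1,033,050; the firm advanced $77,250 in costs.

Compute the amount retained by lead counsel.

Fee base is the gross recovery, $1,033,050; costs are reimbursed separately.
First $66,000 at 36% = $23,760.00
Next $179,000 at 32% = $57,280.00
Next $108,500 at 28% = $30,380.00
Remaining $679,550 at 24% = $163,092.00
Fee: $23,760.00 + $57,280.00 + $30,380.00 + $163,092.00 = $274,512.00
$274,512.00 exceeds the $238,600 cap, so the fee is capped at $238,600.00.
Referral share: 15.5% of $238,600.00 = $36,983.00; lead counsel retains $238,600.00 − $36,983.00 = $201,617.00.

$201,617.00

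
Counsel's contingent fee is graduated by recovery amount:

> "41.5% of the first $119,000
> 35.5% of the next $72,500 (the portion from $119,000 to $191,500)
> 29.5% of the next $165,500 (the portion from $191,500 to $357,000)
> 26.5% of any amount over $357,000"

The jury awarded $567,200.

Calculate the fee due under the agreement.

$179,648.00

First $119,000 at 41.5% = $49,385.00
Next $72,500 at 35.5% = $25,737.50
Next $165,500 at 29.5% = $48,822.50
Remaining $210,200 at 26.5% = $55,703.00
Fee: $49,385.00 + $25,737.50 + $48,822.50 + $55,703.00 = $179,648.00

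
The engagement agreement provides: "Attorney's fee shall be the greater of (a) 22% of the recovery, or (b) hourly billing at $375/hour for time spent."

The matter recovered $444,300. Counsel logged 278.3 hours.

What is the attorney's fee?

(a) 22% of $444,300 = $97,746.00
(b) 278.3 × $375 = $104,362.50
The greater is (b): $104,362.50.

$104,362.50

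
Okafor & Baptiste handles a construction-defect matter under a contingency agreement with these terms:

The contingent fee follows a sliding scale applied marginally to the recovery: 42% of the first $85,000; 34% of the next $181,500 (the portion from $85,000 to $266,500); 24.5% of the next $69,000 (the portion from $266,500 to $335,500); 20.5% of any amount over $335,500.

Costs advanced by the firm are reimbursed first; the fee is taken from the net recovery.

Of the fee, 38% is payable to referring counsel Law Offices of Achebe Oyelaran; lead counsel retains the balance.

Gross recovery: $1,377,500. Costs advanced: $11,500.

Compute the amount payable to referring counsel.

$123,715.65

Fee base (net of costs): $1,377,500 − $11,500 = $1,366,000
First $85,000 at 42% = $35,700.00
Next $181,500 at 34% = $61,710.00
Next $69,000 at 24.5% = $16,905.00
Remaining $1,030,500 at 20.5% = $211,252.50
Fee: $35,700.00 + $61,710.00 + $16,905.00 + $211,252.50 = $325,567.50
Referral share: 38% of $325,567.50 = $123,715.65; lead counsel retains $325,567.50 − $123,715.65 = $201,851.85.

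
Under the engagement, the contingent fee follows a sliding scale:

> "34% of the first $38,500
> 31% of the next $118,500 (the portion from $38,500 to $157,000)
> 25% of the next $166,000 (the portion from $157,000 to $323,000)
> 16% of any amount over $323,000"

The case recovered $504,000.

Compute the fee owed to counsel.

$120,285.00

First $38,500 at 34% = $13,090.00
Next $118,500 at 31% = $36,735.00
Next $166,000 at 25% = $41,500.00
Remaining $181,000 at 16% = $28,960.00
Fee: $13,090.00 + $36,735.00 + $41,500.00 + $28,960.00 = $120,285.00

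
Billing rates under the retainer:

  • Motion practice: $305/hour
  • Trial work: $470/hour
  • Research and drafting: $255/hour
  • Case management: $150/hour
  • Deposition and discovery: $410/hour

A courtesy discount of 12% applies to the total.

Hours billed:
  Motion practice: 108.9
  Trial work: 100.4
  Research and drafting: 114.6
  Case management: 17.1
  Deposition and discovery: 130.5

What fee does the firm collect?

$145,812.04

Motion practice: 108.9 × $305 = $33,214.50
Trial work: 100.4 × $470 = $47,188.00
Research and drafting: 114.6 × $255 = $29,223.00
Case management: 17.1 × $150 = $2,565.00
Deposition and discovery: 130.5 × $410 = $53,505.00
Subtotal: $165,695.50
Less 12% discount: −$19,883.46
Total: $165,695.50 − $19,883.46 = $145,812.04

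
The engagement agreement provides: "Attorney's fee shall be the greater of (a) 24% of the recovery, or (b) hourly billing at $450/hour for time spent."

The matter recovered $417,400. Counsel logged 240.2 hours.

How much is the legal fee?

$108,090.00

(a) 24% of $417,400 = $100,176.00
(b) 240.2 × $450 = $108,090.00
The greater is (b): $108,090.00.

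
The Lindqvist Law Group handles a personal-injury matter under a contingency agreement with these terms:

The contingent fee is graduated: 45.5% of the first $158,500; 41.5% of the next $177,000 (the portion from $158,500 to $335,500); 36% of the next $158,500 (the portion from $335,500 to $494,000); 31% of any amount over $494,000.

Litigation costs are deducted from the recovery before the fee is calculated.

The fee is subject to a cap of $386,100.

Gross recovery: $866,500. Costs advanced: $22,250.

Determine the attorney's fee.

Fee base (net of costs): $866,500 − $22,250 = $844,250
First $158,500 at 45.5% = $72,117.50
Next $177,000 at 41.5% = $73,455.00
Next $158,500 at 36% = $57,060.00
Remaining $350,250 at 31% = $108,577.50
Fee: $72,117.50 + $73,455.00 + $57,060.00 + $108,577.50 = $311,210.00
$311,210.00 is under the $386,100 cap.

$311,210.00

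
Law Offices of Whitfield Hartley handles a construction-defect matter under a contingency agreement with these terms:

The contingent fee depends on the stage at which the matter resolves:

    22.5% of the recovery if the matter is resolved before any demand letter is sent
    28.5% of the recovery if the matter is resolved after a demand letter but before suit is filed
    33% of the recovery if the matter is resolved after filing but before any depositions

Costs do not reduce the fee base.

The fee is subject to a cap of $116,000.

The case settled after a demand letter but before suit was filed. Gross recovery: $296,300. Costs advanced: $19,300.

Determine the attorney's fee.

$84,445.50

Fee base is the gross recovery, $296,300; costs are reimbursed separately.
The matter settled after a demand letter but before suit was filed, so the 28.5% rate applies.
$296,300 × 28.5% = $84,445.50
$84,445.50 is under the $116,000 cap.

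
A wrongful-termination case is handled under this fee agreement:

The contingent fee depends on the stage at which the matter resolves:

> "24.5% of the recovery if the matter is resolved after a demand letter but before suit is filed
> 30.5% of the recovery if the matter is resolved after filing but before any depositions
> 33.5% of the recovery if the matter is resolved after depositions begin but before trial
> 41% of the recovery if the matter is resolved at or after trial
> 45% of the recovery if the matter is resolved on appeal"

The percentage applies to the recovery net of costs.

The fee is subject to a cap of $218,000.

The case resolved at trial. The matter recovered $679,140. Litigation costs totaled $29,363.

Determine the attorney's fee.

Fee base (net of costs): $679,140 − $29,363 = $649,777
The matter resolved at trial, so the 41% rate applies.
$649,777 × 41% = $266,408.57
$266,408.57 exceeds the $218,000 cap, so the fee is capped at $218,000.00.

$218,000.00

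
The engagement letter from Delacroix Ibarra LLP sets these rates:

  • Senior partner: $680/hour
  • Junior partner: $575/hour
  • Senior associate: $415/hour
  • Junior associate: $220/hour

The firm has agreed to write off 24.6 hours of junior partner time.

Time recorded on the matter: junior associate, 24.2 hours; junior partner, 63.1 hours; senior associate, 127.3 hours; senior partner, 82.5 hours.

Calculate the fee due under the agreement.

$136,391.00

Senior partner: 82.5 × $680 = $56,100.00
Junior partner: 63.1 × $575 = $36,282.50
Senior associate: 127.3 × $415 = $52,829.50
Junior associate: 24.2 × $220 = $5,324.00
Subtotal: $150,536.00
Write-off: 24.6 × $575 = $14,145.00
Total: $150,536.00 − $14,145.00 = $136,391.00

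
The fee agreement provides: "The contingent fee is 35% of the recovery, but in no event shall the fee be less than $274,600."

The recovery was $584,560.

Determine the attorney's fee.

$274,600.00

35% of $584,560 = $204,596.00
That is below the $274,600 minimum, so the minimum applies.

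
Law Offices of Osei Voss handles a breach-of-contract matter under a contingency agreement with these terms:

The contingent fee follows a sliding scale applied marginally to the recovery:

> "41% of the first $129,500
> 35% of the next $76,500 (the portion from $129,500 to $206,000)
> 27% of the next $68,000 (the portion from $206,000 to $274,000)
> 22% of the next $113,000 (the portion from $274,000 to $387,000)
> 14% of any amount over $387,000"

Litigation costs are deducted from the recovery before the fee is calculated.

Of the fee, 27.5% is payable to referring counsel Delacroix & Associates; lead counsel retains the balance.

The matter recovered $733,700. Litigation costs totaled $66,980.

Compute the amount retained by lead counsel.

$117,631.83

Fee base (net of costs): $733,700 − $66,980 = $666,720
First $129,500 at 41% = $53,095.00
Next $76,500 at 35% = $26,775.00
Next $68,000 at 27% = $18,360.00
Next $113,000 at 22% = $24,860.00
Remaining $279,720 at 14% = $39,160.80
Fee: $53,095.00 + $26,775.00 + $18,360.00 + $24,860.00 + $39,160.80 = $162,250.80
Referral share: 27.5% of $162,250.80 = $44,618.97; lead counsel retains $162,250.80 − $44,618.97 = $117,631.83.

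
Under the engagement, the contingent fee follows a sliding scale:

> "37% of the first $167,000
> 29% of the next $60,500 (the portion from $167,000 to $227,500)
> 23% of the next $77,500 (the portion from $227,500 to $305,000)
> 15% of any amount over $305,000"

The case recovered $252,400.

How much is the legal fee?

First $167,000 at 37% = $61,790.00
Next $60,500 at 29% = $17,545.00
Remaining $24,900 at 23% = $5,727.00
Fee: $61,790.00 + $17,545.00 + $5,727.00 = $85,062.00

$85,062.00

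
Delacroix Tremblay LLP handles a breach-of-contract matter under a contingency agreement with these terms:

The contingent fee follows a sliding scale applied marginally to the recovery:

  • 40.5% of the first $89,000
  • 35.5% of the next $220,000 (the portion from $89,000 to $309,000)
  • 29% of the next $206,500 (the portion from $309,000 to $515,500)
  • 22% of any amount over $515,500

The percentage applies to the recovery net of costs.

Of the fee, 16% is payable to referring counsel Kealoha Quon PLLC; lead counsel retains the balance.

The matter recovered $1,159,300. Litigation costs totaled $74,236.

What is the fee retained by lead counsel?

$251,440.63

Fee base (net of costs): $1,159,300 − $74,236 = $1,085,064
First $89,000 at 40.5% = $36,045.00
Next $220,000 at 35.5% = $78,100.00
Next $206,500 at 29% = $59,885.00
Remaining $569,564 at 22% = $125,304.08
Fee: $36,045.00 + $78,100.00 + $59,885.00 + $125,304.08 = $299,334.08
Referral share: 16% of $299,334.08 = $47,893.45; lead counsel retains $299,334.08 − $47,893.45 = $251,440.63.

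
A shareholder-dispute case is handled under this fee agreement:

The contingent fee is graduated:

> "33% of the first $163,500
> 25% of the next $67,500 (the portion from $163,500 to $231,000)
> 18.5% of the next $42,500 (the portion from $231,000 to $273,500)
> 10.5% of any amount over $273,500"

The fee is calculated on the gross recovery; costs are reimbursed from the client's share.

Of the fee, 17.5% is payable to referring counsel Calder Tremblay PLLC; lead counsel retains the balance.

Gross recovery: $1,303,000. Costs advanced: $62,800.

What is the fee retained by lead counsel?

$154,101.75

Fee base is the gross recovery, $1,303,000; costs are reimbursed separately.
First $163,500 at 33% = $53,955.00
Next $67,500 at 25% = $16,875.00
Next $42,500 at 18.5% = $7,862.50
Remaining $1,029,500 at 10.5% = $108,097.50
Fee: $53,955.00 + $16,875.00 + $7,862.50 + $108,097.50 = $186,790.00
Referral share: 17.5% of $186,790.00 = $32,688.25; lead counsel retains $186,790.00 − $32,688.25 = $154,101.75.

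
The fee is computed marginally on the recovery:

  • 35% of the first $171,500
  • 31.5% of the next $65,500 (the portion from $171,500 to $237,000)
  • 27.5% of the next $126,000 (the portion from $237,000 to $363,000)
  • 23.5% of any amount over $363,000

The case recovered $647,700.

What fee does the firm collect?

First $171,500 at 35% = $60,025.00
Next $65,500 at 31.5% = $20,632.50
Next $126,000 at 27.5% = $34,650.00
Remaining $284,700 at 23.5% = $66,904.50
Fee: $60,025.00 + $20,632.50 + $34,650.00 + $66,904.50 = $182,212.00

$182,212.00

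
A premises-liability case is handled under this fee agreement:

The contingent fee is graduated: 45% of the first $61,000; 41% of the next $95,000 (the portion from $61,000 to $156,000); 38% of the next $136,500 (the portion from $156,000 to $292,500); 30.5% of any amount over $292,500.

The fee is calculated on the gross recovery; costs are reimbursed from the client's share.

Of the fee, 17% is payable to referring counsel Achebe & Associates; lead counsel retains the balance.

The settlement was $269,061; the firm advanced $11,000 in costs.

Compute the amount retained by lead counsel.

$90,771.44

Fee base is the gross recovery, $269,061; costs are reimbursed separately.
First $61,000 at 45% = $27,450.00
Next $95,000 at 41% = $38,950.00
Remaining $113,061 at 38% = $42,963.18
Fee: $27,450.00 + $38,950.00 + $42,963.18 = $109,363.18
Referral share: 17% of $109,363.18 = $18,591.74; lead counsel retains $109,363.18 − $18,591.74 = $90,771.44.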